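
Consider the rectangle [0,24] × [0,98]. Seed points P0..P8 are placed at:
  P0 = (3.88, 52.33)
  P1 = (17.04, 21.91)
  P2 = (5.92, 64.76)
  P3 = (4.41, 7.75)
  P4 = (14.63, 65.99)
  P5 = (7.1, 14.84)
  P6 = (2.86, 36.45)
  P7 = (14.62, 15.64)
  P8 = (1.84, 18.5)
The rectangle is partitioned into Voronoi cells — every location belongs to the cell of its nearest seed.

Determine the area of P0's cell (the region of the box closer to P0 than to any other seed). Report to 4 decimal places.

1. box [0,24]×[0,98]: [(0, 0) (24, 0) (24, 98) (0, 98)]
2. ⊥bis P0·P1 via (10.46,37.12): [(0, 32.5949) (24, 42.9775) (24, 98) (0, 98)]  |A|=1445.1307
3. ⊥bis P0·P2 via (4.9,58.545): [(0, 59.3492) (0, 32.5949) (24, 42.9775) (24, 55.4103)]  |A|=470.2448
4. ⊥bis P0·P3 via (4.145,30.04): [(0, 59.3492) (0, 32.5949) (24, 42.9775) (24, 55.4103)]  |A|=470.2448
5. ⊥bis P0·P4 via (9.255,59.16): [(11.3899, 57.4799) (0, 59.3492) (0, 32.5949) (24, 42.9775) (24, 47.5561)]  |A|=420.7239
6. ⊥bis P0·P5 via (5.49,33.585): [(11.3899, 57.4799) (0, 59.3492) (0, 33.1135) (1.4956, 33.2419) (24, 42.9775) (24, 47.5561)]  |A|=420.3361
7. ⊥bis P0·P6 via (3.37,44.39): [(11.3899, 57.4799) (0, 59.3492) (0, 44.6065) (24, 43.0649) (24, 47.5561)]  |A|=275.5368
8. ⊥bis P0·P7 via (9.25,33.985): [(11.3899, 57.4799) (0, 59.3492) (0, 44.6065) (24, 43.0649) (24, 47.5561)]  |A|=275.5368
9. ⊥bis P0·P8 via (2.86,35.415): [(11.3899, 57.4799) (0, 59.3492) (0, 44.6065) (24, 43.0649) (24, 47.5561)]  |A|=275.5368
10. canonical 5-gon: [(11.3899, 57.4799) (0, 59.3492) (0, 44.6065) (24, 43.0649) (24, 47.5561)]
11. shoelace: 275.5368

Area of P0's cell: 275.5368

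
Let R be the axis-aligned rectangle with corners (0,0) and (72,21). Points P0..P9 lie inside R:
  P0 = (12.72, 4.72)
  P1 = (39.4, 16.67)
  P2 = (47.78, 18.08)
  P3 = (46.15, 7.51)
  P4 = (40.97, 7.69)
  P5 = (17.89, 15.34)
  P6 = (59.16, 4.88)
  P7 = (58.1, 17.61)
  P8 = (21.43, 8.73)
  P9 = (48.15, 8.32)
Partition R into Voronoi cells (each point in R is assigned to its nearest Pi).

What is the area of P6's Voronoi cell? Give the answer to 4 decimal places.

1. box [0,72]×[0,21]: [(0, 0) (72, 0) (72, 21) (0, 21)]
2. ⊥bis P6·P0 via (35.94,4.8): [(35.9565, 0) (72, 0) (72, 21) (35.8842, 21)]  |A|=757.6724
3. ⊥bis P6·P1 via (49.28,10.775): [(42.851, 0) (72, 0) (72, 21) (55.3808, 21)]  |A|=480.5657
4. ⊥bis P6·P2 via (53.47,11.48): [(45.7078, 4.7881) (42.851, 0) (72, 0) (72, 21) (64.5125, 21)]  |A|=406.5447
5. ⊥bis P6·P3 via (52.655,6.195): [(53.7769, 11.7445) (51.4027, 0) (72, 0) (72, 21) (64.5125, 21)]  |A|=346.9462
6. ⊥bis P6·P4 via (50.065,6.285): [(53.7769, 11.7445) (51.4027, 0) (72, 0) (72, 21) (64.5125, 21)]  |A|=346.9462
7. ⊥bis P6·P5 via (38.525,10.11): [(53.7769, 11.7445) (51.4027, 0) (72, 0) (72, 21) (64.5125, 21)]  |A|=346.9462
8. ⊥bis P6·P7 via (58.63,11.245): [(53.591, 10.8254) (51.4027, 0) (72, 0) (72, 12.3583)]  |A|=225.239
9. ⊥bis P6·P8 via (40.295,6.805): [(53.591, 10.8254) (51.4027, 0) (72, 0) (72, 12.3583)]  |A|=225.239
10. ⊥bis P6·P9 via (53.655,6.6): [(55.0122, 10.9438) (51.5929, 0) (72, 0) (72, 12.3583)]  |A|=216.6355
11. canonical 4-gon: [(55.0122, 10.9438) (51.5929, 0) (72, 0) (72, 12.3583)]
12. shoelace: 216.6355

Area of P6's cell: 216.6355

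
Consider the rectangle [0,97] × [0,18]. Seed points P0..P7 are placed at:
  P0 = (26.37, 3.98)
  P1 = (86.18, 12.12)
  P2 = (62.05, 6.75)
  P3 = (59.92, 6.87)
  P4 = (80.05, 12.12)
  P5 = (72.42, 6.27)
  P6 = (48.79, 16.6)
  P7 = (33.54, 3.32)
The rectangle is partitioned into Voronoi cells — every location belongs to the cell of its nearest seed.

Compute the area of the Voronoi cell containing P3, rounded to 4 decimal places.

1. box [0,97]×[0,18]: [(0, 0) (97, 0) (97, 18) (0, 18)]
2. ⊥bis P3·P0 via (43.145,5.425): [(43.6123, 0) (97, 0) (97, 18) (42.0618, 18)]  |A|=974.9331
3. ⊥bis P3·P1 via (73.05,9.495): [(43.6123, 0) (74.9483, 0) (71.3496, 18) (42.0618, 18)]  |A|=545.6144
4. ⊥bis P3·P2 via (60.985,6.81): [(43.6123, 0) (60.6013, 0) (61.6154, 18) (42.0618, 18)]  |A|=328.884
5. ⊥bis P3·P4 via (69.985,9.495): [(43.6123, 0) (60.6013, 0) (61.6154, 18) (42.0618, 18)]  |A|=328.884
6. ⊥bis P3·P5 via (66.17,6.57): [(43.6123, 0) (60.6013, 0) (61.6154, 18) (42.0618, 18)]  |A|=328.884
7. ⊥bis P3·P6 via (54.355,11.735): [(44.0961, 0) (60.6013, 0) (61.6154, 18) (59.8319, 18)]  |A|=164.5984
8. ⊥bis P3·P7 via (46.73,5.095): [(46.9728, 3.2906) (47.4156, 0) (60.6013, 0) (61.6154, 18) (59.8319, 18)]  |A|=159.1367
9. canonical 5-gon: [(46.9728, 3.2906) (47.4156, 0) (60.6013, 0) (61.6154, 18) (59.8319, 18)]
10. shoelace: 159.1367

Area of P3's cell: 159.1367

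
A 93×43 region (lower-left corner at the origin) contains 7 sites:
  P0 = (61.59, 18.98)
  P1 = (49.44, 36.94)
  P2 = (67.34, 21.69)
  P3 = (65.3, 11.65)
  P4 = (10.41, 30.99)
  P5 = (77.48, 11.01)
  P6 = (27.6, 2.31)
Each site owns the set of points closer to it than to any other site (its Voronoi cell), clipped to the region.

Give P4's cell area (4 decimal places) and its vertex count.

1. box [0,93]×[0,43]: [(0, 0) (93, 0) (93, 43) (0, 43)]
2. ⊥bis P4·P0 via (36,24.985): [(0, 0) (30.137, 0) (40.2274, 43) (0, 43)]  |A|=1512.8347
3. ⊥bis P4·P1 via (29.925,33.965): [(0, 0) (30.137, 0) (33.1472, 12.8281) (28.5476, 43) (0, 43)]  |A|=1336.6342
4. ⊥bis P4·P2 via (38.875,26.34): [(0, 0) (30.137, 0) (33.1472, 12.8281) (28.5476, 43) (0, 43)]  |A|=1336.6342
5. ⊥bis P4·P3 via (37.855,21.32): [(0, 0) (30.137, 0) (33.1472, 12.8281) (28.5476, 43) (0, 43)]  |A|=1336.6342
6. ⊥bis P4·P5 via (43.945,21): [(0, 0) (30.137, 0) (33.1472, 12.8281) (28.5476, 43) (0, 43)]  |A|=1336.6342
7. ⊥bis P4·P6 via (19.005,16.65): [(0, 5.2589) (31.4294, 24.0968) (28.5476, 43) (0, 43)]  |A|=862.9096
8. canonical 4-gon: [(0, 5.2589) (31.4294, 24.0968) (28.5476, 43) (0, 43)]
9. shoelace: 862.9096

Area of P4's cell: 862.9096 (4 vertices)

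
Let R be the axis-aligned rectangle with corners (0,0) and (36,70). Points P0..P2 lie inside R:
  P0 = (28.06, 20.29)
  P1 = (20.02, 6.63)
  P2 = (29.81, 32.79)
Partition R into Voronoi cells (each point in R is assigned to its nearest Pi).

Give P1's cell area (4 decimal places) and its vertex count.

Area of P1's cell: 612.5408 (4 vertices)

1. box [0,36]×[0,70]: [(0, 0) (36, 0) (36, 70) (0, 70)]
2. ⊥bis P1·P0 via (24.04,13.46): [(0, 27.6095) (0, 0) (36, 0) (36, 6.4206)]  |A|=612.5408
3. ⊥bis P1·P2 via (24.915,19.71): [(0, 27.6095) (0, 0) (36, 0) (36, 6.4206)]  |A|=612.5408
4. canonical 4-gon: [(0, 27.6095) (0, 0) (36, 0) (36, 6.4206)]
5. shoelace: 612.5408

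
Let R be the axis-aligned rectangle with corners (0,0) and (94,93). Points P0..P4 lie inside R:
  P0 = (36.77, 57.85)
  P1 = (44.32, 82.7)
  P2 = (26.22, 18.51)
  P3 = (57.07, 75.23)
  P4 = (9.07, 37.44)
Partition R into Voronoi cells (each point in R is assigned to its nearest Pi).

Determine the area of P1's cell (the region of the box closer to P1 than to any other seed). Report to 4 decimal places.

1. box [0,94]×[0,93]: [(0, 0) (94, 0) (94, 93) (0, 93)]
2. ⊥bis P1·P0 via (40.545,70.275): [(0, 82.5935) (94, 54.0341) (94, 93) (0, 93)]  |A|=2320.5006
3. ⊥bis P1·P2 via (35.27,50.605): [(0, 82.5935) (94, 54.0341) (94, 93) (0, 93)]  |A|=2320.5006
4. ⊥bis P1·P3 via (50.695,78.965): [(0, 82.5935) (44.8393, 68.9703) (58.9179, 93) (0, 93)]  |A|=941.1992
5. ⊥bis P1·P4 via (26.695,60.07): [(0, 82.5935) (44.8393, 68.9703) (58.9179, 93) (0, 93)]  |A|=941.1992
6. canonical 4-gon: [(0, 82.5935) (44.8393, 68.9703) (58.9179, 93) (0, 93)]
7. shoelace: 941.1992

Area of P1's cell: 941.1992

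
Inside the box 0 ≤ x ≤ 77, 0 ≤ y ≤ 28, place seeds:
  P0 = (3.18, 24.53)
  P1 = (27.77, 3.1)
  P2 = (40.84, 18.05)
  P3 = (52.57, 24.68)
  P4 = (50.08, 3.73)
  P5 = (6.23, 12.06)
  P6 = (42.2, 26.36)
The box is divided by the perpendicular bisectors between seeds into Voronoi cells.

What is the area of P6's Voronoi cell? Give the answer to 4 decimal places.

1. box [0,77]×[0,28]: [(0, 0) (77, 0) (77, 28) (0, 28)]
2. ⊥bis P6·P0 via (22.69,25.445): [(23.8833, 0) (77, 0) (77, 28) (22.5702, 28)]  |A|=1505.6507
3. ⊥bis P6·P1 via (34.985,14.73): [(22.8391, 22.265) (58.7286, 0) (77, 0) (77, 28) (22.5702, 28)]  |A|=1117.7357
4. ⊥bis P6·P2 via (41.52,22.205): [(22.6975, 25.2855) (77, 16.3984) (77, 28) (22.5702, 28)]  |A|=388.8739
5. ⊥bis P6·P3 via (47.385,25.52): [(22.6975, 25.2855) (46.7103, 21.3556) (47.7868, 28) (22.5702, 28)]  |A|=116.1169
6. ⊥bis P6·P4 via (46.14,15.045): [(22.6975, 25.2855) (46.7103, 21.3556) (47.7868, 28) (22.5702, 28)]  |A|=116.1169
7. ⊥bis P6·P5 via (24.215,19.21): [(22.6975, 25.2855) (46.7103, 21.3556) (47.7868, 28) (22.5702, 28)]  |A|=116.1169
8. canonical 4-gon: [(22.6975, 25.2855) (46.7103, 21.3556) (47.7868, 28) (22.5702, 28)]
9. shoelace: 116.1169

Area of P6's cell: 116.1169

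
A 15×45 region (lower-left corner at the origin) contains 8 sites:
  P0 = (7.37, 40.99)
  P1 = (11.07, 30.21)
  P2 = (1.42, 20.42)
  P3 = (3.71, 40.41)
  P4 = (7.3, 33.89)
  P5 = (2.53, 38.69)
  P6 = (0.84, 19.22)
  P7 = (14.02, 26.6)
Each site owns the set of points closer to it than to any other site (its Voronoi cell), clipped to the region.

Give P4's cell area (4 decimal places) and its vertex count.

1. box [0,15]×[0,45]: [(0, 0) (15, 0) (15, 45) (0, 45)]
2. ⊥bis P4·P0 via (7.335,37.44): [(0, 37.5123) (0, 0) (15, 0) (15, 37.3644)]  |A|=561.5756
3. ⊥bis P4·P1 via (9.185,32.05): [(14.3785, 37.3706) (0, 37.5123) (0, 22.6404)]  |A|=106.9185
4. ⊥bis P4·P2 via (4.36,27.155): [(4.3929, 27.1407) (14.3785, 37.3706) (0, 37.5123) (0, 29.0583)]  |A|=92.822
5. ⊥bis P4·P3 via (5.505,37.15): [(4.3929, 27.1407) (14.3785, 37.3706) (6.0546, 37.4526) (0, 34.1189) (0, 29.0583)]  |A|=82.5491
6. ⊥bis P4·P5 via (4.915,36.29): [(4.3929, 27.1407) (14.3785, 37.3706) (6.0846, 37.4523) (0, 31.4057) (0, 29.0583)]  |A|=74.2438
7. ⊥bis P4·P6 via (4.07,26.555): [(4.3929, 27.1407) (14.3785, 37.3706) (6.0846, 37.4523) (0, 31.4057) (0, 29.0583)]  |A|=74.2438
8. ⊥bis P4·P7 via (10.66,30.245): [(4.3929, 27.1407) (14.3785, 37.3706) (6.0846, 37.4523) (0, 31.4057) (0, 29.0583)]  |A|=74.2438
9. canonical 5-gon: [(4.3929, 27.1407) (14.3785, 37.3706) (6.0846, 37.4523) (0, 31.4057) (0, 29.0583)]
10. shoelace: 74.2438

Area of P4's cell: 74.2438 (5 vertices)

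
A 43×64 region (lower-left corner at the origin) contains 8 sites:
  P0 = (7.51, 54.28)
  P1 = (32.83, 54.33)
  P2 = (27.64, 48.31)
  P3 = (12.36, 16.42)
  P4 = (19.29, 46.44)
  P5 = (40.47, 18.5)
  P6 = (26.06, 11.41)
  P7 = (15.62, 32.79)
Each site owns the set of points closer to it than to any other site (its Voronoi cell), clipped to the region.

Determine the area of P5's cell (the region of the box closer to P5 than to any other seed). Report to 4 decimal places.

1. box [0,43]×[0,64]: [(0, 0) (43, 0) (43, 64) (0, 64)]
2. ⊥bis P5·P0 via (23.99,36.39): [(0, 14.2908) (0, 0) (43, 0) (43, 53.9017)]  |A|=1466.1387
3. ⊥bis P5·P1 via (36.65,36.415): [(20.2122, 32.91) (0, 14.2908) (0, 0) (43, 0) (43, 37.769)]  |A|=1282.3245
4. ⊥bis P5·P2 via (34.055,33.405): [(9.0817, 22.6567) (0, 14.2908) (0, 0) (43, 0) (43, 37.2549)]  |A|=1183.8217
5. ⊥bis P5·P3 via (26.415,17.46): [(25.5074, 29.7262) (27.707, 0) (43, 0) (43, 37.2549)]  |A|=553.1446
6. ⊥bis P5·P4 via (29.88,32.47): [(27.2496, 30.476) (25.5474, 29.1856) (27.707, 0) (43, 0) (43, 37.2549)]  |A|=552.6588
7. ⊥bis P5·P6 via (33.265,14.955): [(27.2496, 30.476) (26.0688, 29.5809) (40.6232, 0) (43, 0) (43, 37.2549)]  |A|=353.5867
8. ⊥bis P5·P7 via (28.045,25.645): [(31.9984, 32.5198) (28.0236, 25.6078) (40.6232, 0) (43, 0) (43, 37.2549)]  |A|=338.0161
9. canonical 5-gon: [(31.9984, 32.5198) (28.0236, 25.6078) (40.6232, 0) (43, 0) (43, 37.2549)]
10. shoelace: 338.0161

Area of P5's cell: 338.0161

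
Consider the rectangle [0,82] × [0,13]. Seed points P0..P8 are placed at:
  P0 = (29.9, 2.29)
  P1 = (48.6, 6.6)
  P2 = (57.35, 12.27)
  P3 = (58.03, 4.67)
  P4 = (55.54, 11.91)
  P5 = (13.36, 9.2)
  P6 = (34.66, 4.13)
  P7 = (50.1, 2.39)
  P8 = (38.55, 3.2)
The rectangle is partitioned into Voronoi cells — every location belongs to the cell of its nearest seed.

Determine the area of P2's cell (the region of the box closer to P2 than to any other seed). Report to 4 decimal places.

Area of P2's cell: 88.1170

1. box [0,82]×[0,13]: [(0, 0) (82, 0) (82, 13) (0, 13)]
2. ⊥bis P2·P0 via (43.625,7.28): [(46.2718, 0) (82, 0) (82, 13) (41.5454, 13)]  |A|=495.1884
3. ⊥bis P2·P1 via (52.975,9.435): [(59.0889, 0) (82, 0) (82, 13) (50.6649, 13)]  |A|=352.6006
4. ⊥bis P2·P3 via (57.69,8.47): [(53.8244, 8.1241) (82, 10.6451) (82, 13) (50.6649, 13)]  |A|=109.5682
5. ⊥bis P2·P4 via (56.445,12.09): [(57.1742, 8.4238) (82, 10.6451) (82, 13) (56.264, 13)]  |A|=88.117
6. ⊥bis P2·P5 via (35.355,10.735): [(57.1742, 8.4238) (82, 10.6451) (82, 13) (56.264, 13)]  |A|=88.117
7. ⊥bis P2·P6 via (46.005,8.2): [(57.1742, 8.4238) (82, 10.6451) (82, 13) (56.264, 13)]  |A|=88.117
8. ⊥bis P2·P7 via (53.725,7.33): [(57.1742, 8.4238) (82, 10.6451) (82, 13) (56.264, 13)]  |A|=88.117
9. ⊥bis P2·P8 via (47.95,7.735): [(57.1742, 8.4238) (82, 10.6451) (82, 13) (56.264, 13)]  |A|=88.117
10. canonical 4-gon: [(57.1742, 8.4238) (82, 10.6451) (82, 13) (56.264, 13)]
11. shoelace: 88.117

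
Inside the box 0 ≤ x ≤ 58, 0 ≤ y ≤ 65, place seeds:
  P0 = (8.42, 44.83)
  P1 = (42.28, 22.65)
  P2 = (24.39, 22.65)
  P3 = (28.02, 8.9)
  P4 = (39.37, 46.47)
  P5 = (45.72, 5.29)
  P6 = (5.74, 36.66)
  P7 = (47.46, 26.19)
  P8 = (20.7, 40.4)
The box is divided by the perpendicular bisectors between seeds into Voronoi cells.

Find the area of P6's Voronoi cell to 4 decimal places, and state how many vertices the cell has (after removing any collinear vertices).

Area of P6's cell: 309.4782 (4 vertices)

1. box [0,58]×[0,65]: [(0, 0) (58, 0) (58, 65) (0, 65)]
2. ⊥bis P6·P0 via (7.08,40.745): [(0, 43.0674) (0, 0) (58, 0) (58, 24.0417)]  |A|=1946.1666
3. ⊥bis P6·P1 via (24.01,29.655): [(25.8956, 34.5729) (0, 43.0674) (0, 0) (12.6398, 0)]  |A|=776.1266
4. ⊥bis P6·P2 via (15.065,29.655): [(20.1702, 36.451) (0, 43.0674) (0, 9.6006)]  |A|=337.5169
5. ⊥bis P6·P3 via (16.88,22.78): [(20.1702, 36.451) (0, 43.0674) (0, 9.6006)]  |A|=337.5169
6. ⊥bis P6·P4 via (22.555,41.565): [(20.1702, 36.451) (0, 43.0674) (0, 9.6006)]  |A|=337.5169
7. ⊥bis P6·P5 via (25.73,20.975): [(20.1702, 36.451) (0, 43.0674) (0, 9.6006)]  |A|=337.5169
8. ⊥bis P6·P7 via (26.6,31.425): [(20.1702, 36.451) (0, 43.0674) (0, 9.6006)]  |A|=337.5169
9. ⊥bis P6·P8 via (13.22,38.53): [(15.3454, 30.0283) (13.1653, 38.7488) (0, 43.0674) (0, 9.6006)]  |A|=309.4782
10. canonical 4-gon: [(15.3454, 30.0283) (13.1653, 38.7488) (0, 43.0674) (0, 9.6006)]
11. shoelace: 309.4782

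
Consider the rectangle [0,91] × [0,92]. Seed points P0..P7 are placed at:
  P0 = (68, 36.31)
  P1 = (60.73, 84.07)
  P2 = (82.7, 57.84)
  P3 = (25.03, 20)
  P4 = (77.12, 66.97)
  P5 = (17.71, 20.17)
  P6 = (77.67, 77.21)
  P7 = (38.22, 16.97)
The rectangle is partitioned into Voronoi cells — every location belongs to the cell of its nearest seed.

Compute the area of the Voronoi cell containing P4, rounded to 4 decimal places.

1. box [0,91]×[0,92]: [(0, 0) (91, 0) (91, 92) (0, 92)]
2. ⊥bis P4·P0 via (72.56,51.64): [(0, 73.2234) (91, 46.1549) (91, 92) (0, 92)]  |A|=2940.2866
3. ⊥bis P4·P1 via (68.925,75.52): [(50.7722, 58.1209) (91, 46.1549) (91, 92) (86.1189, 92)]  |A|=1004.8072
4. ⊥bis P4·P2 via (79.91,62.405): [(50.7722, 58.1209) (65.6563, 53.6935) (91, 69.1829) (91, 92) (86.1189, 92)]  |A|=713.0001
5. ⊥bis P4·P3 via (51.075,43.485): [(50.7722, 58.1209) (65.6563, 53.6935) (91, 69.1829) (91, 92) (86.1189, 92)]  |A|=713.0001
6. ⊥bis P4·P5 via (47.415,43.57): [(50.7722, 58.1209) (65.6563, 53.6935) (91, 69.1829) (91, 92) (86.1189, 92)]  |A|=713.0001
7. ⊥bis P4·P6 via (77.395,72.09): [(65.9858, 72.7028) (50.7722, 58.1209) (65.6563, 53.6935) (91, 69.1829) (91, 71.3593)]  |A|=407.7482
8. ⊥bis P4·P7 via (57.67,41.97): [(65.9858, 72.7028) (50.7722, 58.1209) (65.6563, 53.6935) (91, 69.1829) (91, 71.3593)]  |A|=407.7482
9. canonical 5-gon: [(65.9858, 72.7028) (50.7722, 58.1209) (65.6563, 53.6935) (91, 69.1829) (91, 71.3593)]
10. shoelace: 407.7482

Area of P4's cell: 407.7482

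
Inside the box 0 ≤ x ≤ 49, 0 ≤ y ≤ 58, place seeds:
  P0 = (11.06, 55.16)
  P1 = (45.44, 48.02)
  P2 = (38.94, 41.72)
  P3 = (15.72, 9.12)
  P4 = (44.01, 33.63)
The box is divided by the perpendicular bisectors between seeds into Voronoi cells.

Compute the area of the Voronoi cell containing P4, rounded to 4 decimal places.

1. box [0,49]×[0,58]: [(0, 0) (49, 0) (49, 58) (0, 58)]
2. ⊥bis P4·P0 via (27.535,44.395): [(0, 2.2548) (0, 0) (49, 0) (49, 58) (36.4247, 58)]  |A|=1826.7491
3. ⊥bis P4·P1 via (44.725,40.825): [(26.3927, 42.6468) (0, 2.2548) (0, 0) (49, 0) (49, 40.4002)]  |A|=1531.2709
4. ⊥bis P4·P2 via (41.475,37.675): [(46.2582, 40.6726) (10.4322, 18.2205) (0, 2.2548) (0, 0) (49, 0) (49, 40.4002)]  |A|=1272.8964
5. ⊥bis P4·P3 via (29.865,21.375): [(46.2582, 40.6726) (24.798, 27.2235) (48.384, 0) (49, 0) (49, 40.4002)]  |A|=518.6298
6. canonical 5-gon: [(46.2582, 40.6726) (24.798, 27.2235) (48.384, 0) (49, 0) (49, 40.4002)]
7. shoelace: 518.6298

Area of P4's cell: 518.6298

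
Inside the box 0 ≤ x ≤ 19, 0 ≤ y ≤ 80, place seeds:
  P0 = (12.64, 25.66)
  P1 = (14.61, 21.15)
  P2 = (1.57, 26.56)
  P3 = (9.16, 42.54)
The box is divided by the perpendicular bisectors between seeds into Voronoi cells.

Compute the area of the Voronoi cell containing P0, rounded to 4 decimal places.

Area of P0's cell: 134.6220

1. box [0,19]×[0,80]: [(0, 0) (19, 0) (19, 80) (0, 80)]
2. ⊥bis P0·P1 via (13.625,23.405): [(0, 17.4535) (19, 25.7528) (19, 80) (0, 80)]  |A|=1109.5398
3. ⊥bis P0·P2 via (7.105,26.11): [(6.6369, 20.3526) (19, 25.7528) (19, 80) (11.4863, 80)]  |A|=559.4176
4. ⊥bis P0·P3 via (10.9,34.1): [(7.701, 33.4405) (6.6369, 20.3526) (19, 25.7528) (19, 35.7699)]  |A|=134.622
5. canonical 4-gon: [(7.701, 33.4405) (6.6369, 20.3526) (19, 25.7528) (19, 35.7699)]
6. shoelace: 134.622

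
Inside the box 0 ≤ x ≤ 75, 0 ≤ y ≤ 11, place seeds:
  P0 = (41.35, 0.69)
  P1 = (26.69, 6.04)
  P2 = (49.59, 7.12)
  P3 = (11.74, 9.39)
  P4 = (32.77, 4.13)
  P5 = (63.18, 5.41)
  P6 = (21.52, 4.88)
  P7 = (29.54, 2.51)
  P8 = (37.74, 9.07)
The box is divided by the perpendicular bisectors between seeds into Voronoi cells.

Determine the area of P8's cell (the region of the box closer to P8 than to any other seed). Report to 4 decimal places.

Area of P8's cell: 57.3742

1. box [0,75]×[0,11]: [(0, 0) (75, 0) (75, 11) (0, 11)]
2. ⊥bis P8·P0 via (39.545,4.88): [(0, 0) (28.2169, 0) (53.7515, 11) (0, 11)]  |A|=450.8265
3. ⊥bis P8·P1 via (32.215,7.555): [(33.6454, 2.3385) (53.7515, 11) (31.2704, 11)]  |A|=97.3601
4. ⊥bis P8·P2 via (43.665,8.095): [(33.6454, 2.3385) (43.4099, 6.545) (44.143, 11) (31.2704, 11)]  |A|=75.957
5. ⊥bis P8·P3 via (24.74,9.23): [(33.6454, 2.3385) (43.4099, 6.545) (44.143, 11) (31.2704, 11)]  |A|=75.957
6. ⊥bis P8·P4 via (35.255,6.6): [(31.4185, 10.4598) (37.7382, 4.1017) (43.4099, 6.545) (44.143, 11) (31.2704, 11)]  |A|=57.3742
7. ⊥bis P8·P5 via (50.46,7.24): [(31.4185, 10.4598) (37.7382, 4.1017) (43.4099, 6.545) (44.143, 11) (31.2704, 11)]  |A|=57.3742
8. ⊥bis P8·P6 via (29.63,6.975): [(31.4185, 10.4598) (37.7382, 4.1017) (43.4099, 6.545) (44.143, 11) (31.2704, 11)]  |A|=57.3742
9. ⊥bis P8·P7 via (33.64,5.79): [(31.4185, 10.4598) (37.7382, 4.1017) (43.4099, 6.545) (44.143, 11) (31.2704, 11)]  |A|=57.3742
10. canonical 5-gon: [(31.4185, 10.4598) (37.7382, 4.1017) (43.4099, 6.545) (44.143, 11) (31.2704, 11)]
11. shoelace: 57.3742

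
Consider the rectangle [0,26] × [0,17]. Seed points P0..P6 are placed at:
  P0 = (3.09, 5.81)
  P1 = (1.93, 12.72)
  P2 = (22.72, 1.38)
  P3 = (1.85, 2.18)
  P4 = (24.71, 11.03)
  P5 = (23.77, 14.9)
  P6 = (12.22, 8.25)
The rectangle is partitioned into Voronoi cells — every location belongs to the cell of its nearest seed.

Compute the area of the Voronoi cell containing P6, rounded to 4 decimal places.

Area of P6's cell: 149.0882

1. box [0,26]×[0,17]: [(0, 0) (26, 0) (26, 17) (0, 17)]
2. ⊥bis P6·P0 via (7.655,7.03): [(9.5338, 0) (26, 0) (26, 17) (4.9905, 17)]  |A|=318.5436
3. ⊥bis P6·P1 via (7.075,10.485): [(6.8624, 9.9957) (9.5338, 0) (26, 0) (26, 17) (9.9051, 17)]  |A|=301.3317
4. ⊥bis P6·P2 via (17.47,4.815): [(6.8624, 9.9957) (9.5338, 0) (14.3196, 0) (25.4425, 17) (9.9051, 17)]  |A|=197.3095
5. ⊥bis P6·P3 via (7.035,5.215): [(6.8624, 9.9957) (9.0685, 1.741) (10.0876, 0) (14.3196, 0) (25.4425, 17) (9.9051, 17)]  |A|=196.8274
6. ⊥bis P6·P4 via (18.465,9.64): [(6.8624, 9.9957) (9.0685, 1.741) (10.0876, 0) (14.3196, 0) (19.0138, 7.1745) (16.8268, 17) (9.9051, 17)]  |A|=154.5008
7. ⊥bis P6·P5 via (17.995,11.575): [(6.8624, 9.9957) (9.0685, 1.741) (10.0876, 0) (14.3196, 0) (19.0138, 7.1745) (18.0591, 11.4637) (14.8715, 17) (9.9051, 17)]  |A|=149.0882
8. canonical 8-gon: [(6.8624, 9.9957) (9.0685, 1.741) (10.0876, 0) (14.3196, 0) (19.0138, 7.1745) (18.0591, 11.4637) (14.8715, 17) (9.9051, 17)]
9. shoelace: 149.0882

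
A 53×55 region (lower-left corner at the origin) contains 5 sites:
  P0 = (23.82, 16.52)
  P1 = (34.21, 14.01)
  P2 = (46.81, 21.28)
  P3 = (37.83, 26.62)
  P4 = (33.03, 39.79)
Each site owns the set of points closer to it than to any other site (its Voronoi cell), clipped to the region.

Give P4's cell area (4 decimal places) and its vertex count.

1. box [0,53]×[0,55]: [(0, 0) (53, 0) (53, 55) (0, 55)]
2. ⊥bis P4·P0 via (28.425,28.155): [(0, 39.4053) (53, 18.4285) (53, 55) (0, 55)]  |A|=1382.4047
3. ⊥bis P4·P1 via (33.62,26.9): [(0, 39.4053) (31.8057, 26.817) (53, 27.7871) (53, 55) (0, 55)]  |A|=1283.2306
4. ⊥bis P4·P2 via (39.92,30.535): [(0, 39.4053) (31.8057, 26.817) (35.1301, 26.9691) (53, 40.2726) (53, 55) (0, 55)]  |A|=1171.6734
5. ⊥bis P4·P3 via (35.43,33.205): [(0, 39.4053) (25.1407, 29.4549) (51.2528, 38.9719) (53, 40.2726) (53, 55) (0, 55)]  |A|=1086.7923
6. canonical 6-gon: [(0, 39.4053) (25.1407, 29.4549) (51.2528, 38.9719) (53, 40.2726) (53, 55) (0, 55)]
7. shoelace: 1086.7923

Area of P4's cell: 1086.7923 (6 vertices)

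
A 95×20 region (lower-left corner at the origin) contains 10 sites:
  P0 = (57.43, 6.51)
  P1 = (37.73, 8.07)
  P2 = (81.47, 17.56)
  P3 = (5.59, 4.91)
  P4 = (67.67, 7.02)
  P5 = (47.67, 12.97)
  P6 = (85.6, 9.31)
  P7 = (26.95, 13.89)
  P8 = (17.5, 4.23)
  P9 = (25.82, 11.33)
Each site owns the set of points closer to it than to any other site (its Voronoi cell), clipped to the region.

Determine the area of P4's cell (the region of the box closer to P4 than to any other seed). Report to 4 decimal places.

1. box [0,95]×[0,20]: [(0, 0) (95, 0) (95, 20) (0, 20)]
2. ⊥bis P4·P0 via (62.55,6.765): [(62.8869, 0) (95, 0) (95, 20) (61.8908, 20)]  |A|=652.2224
3. ⊥bis P4·P1 via (52.7,7.545): [(62.8869, 0) (95, 0) (95, 20) (61.8908, 20)]  |A|=652.2224
4. ⊥bis P4·P2 via (74.57,12.29): [(62.8869, 0) (83.9567, 0) (68.6813, 20) (61.8908, 20)]  |A|=278.6029
5. ⊥bis P4·P3 via (36.63,5.965): [(62.8869, 0) (83.9567, 0) (68.6813, 20) (61.8908, 20)]  |A|=278.6029
6. ⊥bis P4·P5 via (57.67,9.995): [(62.8869, 0) (83.9567, 0) (68.6813, 20) (61.8908, 20)]  |A|=278.6029
7. ⊥bis P4·P6 via (76.635,8.165): [(62.8869, 0) (77.6778, 0) (76.417, 9.8717) (68.6813, 20) (61.8908, 20)]  |A|=247.6113
8. ⊥bis P4·P7 via (47.31,10.455): [(62.8869, 0) (77.6778, 0) (76.417, 9.8717) (68.6813, 20) (61.8908, 20)]  |A|=247.6113
9. ⊥bis P4·P8 via (42.585,5.625): [(62.8869, 0) (77.6778, 0) (76.417, 9.8717) (68.6813, 20) (61.8908, 20)]  |A|=247.6113
10. ⊥bis P4·P9 via (46.745,9.175): [(62.8869, 0) (77.6778, 0) (76.417, 9.8717) (68.6813, 20) (61.8908, 20)]  |A|=247.6113
11. canonical 5-gon: [(62.8869, 0) (77.6778, 0) (76.417, 9.8717) (68.6813, 20) (61.8908, 20)]
12. shoelace: 247.6113

Area of P4's cell: 247.6113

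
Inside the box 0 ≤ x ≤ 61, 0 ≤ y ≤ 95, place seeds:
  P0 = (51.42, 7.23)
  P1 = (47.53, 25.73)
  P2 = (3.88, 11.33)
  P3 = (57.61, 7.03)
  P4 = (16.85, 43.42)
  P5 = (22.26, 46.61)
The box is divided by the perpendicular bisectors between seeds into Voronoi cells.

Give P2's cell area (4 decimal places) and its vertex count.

1. box [0,61]×[0,95]: [(0, 0) (61, 0) (61, 95) (0, 95)]
2. ⊥bis P2·P0 via (27.65,9.28): [(0, 0) (26.8497, 0) (35.0428, 95) (0, 95)]  |A|=2939.8903
3. ⊥bis P2·P1 via (25.705,18.53): [(0, 0) (26.8497, 0) (27.8793, 11.9391) (0.4778, 95) (0, 95)]  |A|=1504.3906
4. ⊥bis P2·P3 via (30.745,9.18): [(0, 0) (26.8497, 0) (27.8793, 11.9391) (0.4778, 95) (0, 95)]  |A|=1504.3906
5. ⊥bis P2·P4 via (10.365,27.375): [(0, 31.5643) (0, 0) (26.8497, 0) (27.8793, 11.9391) (24.6982, 21.5819)]  |A|=703.4777
6. ⊥bis P2·P5 via (13.07,28.97): [(0, 31.5643) (0, 0) (26.8497, 0) (27.8793, 11.9391) (24.6982, 21.5819)]  |A|=703.4777
7. canonical 5-gon: [(0, 31.5643) (0, 0) (26.8497, 0) (27.8793, 11.9391) (24.6982, 21.5819)]
8. shoelace: 703.4777

Area of P2's cell: 703.4777 (5 vertices)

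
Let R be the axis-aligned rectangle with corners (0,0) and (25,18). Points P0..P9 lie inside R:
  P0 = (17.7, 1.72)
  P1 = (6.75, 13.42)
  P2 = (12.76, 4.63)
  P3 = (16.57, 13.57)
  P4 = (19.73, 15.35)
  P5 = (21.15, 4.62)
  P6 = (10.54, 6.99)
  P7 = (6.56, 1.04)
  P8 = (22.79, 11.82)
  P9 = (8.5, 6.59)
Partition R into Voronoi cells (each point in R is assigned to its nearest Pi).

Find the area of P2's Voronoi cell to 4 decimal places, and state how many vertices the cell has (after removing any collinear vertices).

1. box [0,25]×[0,18]: [(0, 0) (25, 0) (25, 18) (0, 18)]
2. ⊥bis P2·P0 via (15.23,3.175): [(0, 0) (13.3597, 0) (23.9629, 18) (0, 18)]  |A|=335.9039
3. ⊥bis P2·P1 via (9.755,9.025): [(0, 2.3552) (0, 0) (13.3597, 0) (23.9629, 18) (22.8815, 18)]  |A|=156.9156
4. ⊥bis P2·P3 via (14.665,9.1): [(11.7079, 10.3602) (0, 2.3552) (0, 0) (13.3597, 0) (17.9065, 7.7186)]  |A|=112.9198
5. ⊥bis P2·P4 via (16.245,9.99): [(11.7079, 10.3602) (0, 2.3552) (0, 0) (13.3597, 0) (17.9065, 7.7186)]  |A|=112.9198
6. ⊥bis P2·P5 via (16.955,4.625): [(16.9592, 8.1223) (11.7079, 10.3602) (0, 2.3552) (0, 0) (13.3597, 0) (16.9568, 6.1063)]  |A|=111.9645
7. ⊥bis P2·P6 via (11.65,5.81): [(16.9592, 8.1223) (14.997, 8.9585) (5.4736, 0) (13.3597, 0) (16.9568, 6.1063)]  |A|=48.4156
8. ⊥bis P2·P7 via (9.66,2.835): [(16.9592, 8.1223) (14.997, 8.9585) (9.2465, 3.5491) (11.3016, 0) (13.3597, 0) (16.9568, 6.1063)]  |A|=38.0736
9. ⊥bis P2·P8 via (17.775,8.225): [(16.9592, 8.1223) (14.997, 8.9585) (9.2465, 3.5491) (11.3016, 0) (13.3597, 0) (16.9568, 6.1063)]  |A|=38.0736
10. ⊥bis P2·P9 via (10.63,5.61): [(16.9592, 8.1223) (14.997, 8.9585) (10.0139, 4.271) (9.4891, 3.1302) (11.3016, 0) (13.3597, 0) (16.9568, 6.1063)]  |A|=37.8253
11. canonical 7-gon: [(16.9592, 8.1223) (14.997, 8.9585) (10.0139, 4.271) (9.4891, 3.1302) (11.3016, 0) (13.3597, 0) (16.9568, 6.1063)]
12. shoelace: 37.8253

Area of P2's cell: 37.8253 (7 vertices)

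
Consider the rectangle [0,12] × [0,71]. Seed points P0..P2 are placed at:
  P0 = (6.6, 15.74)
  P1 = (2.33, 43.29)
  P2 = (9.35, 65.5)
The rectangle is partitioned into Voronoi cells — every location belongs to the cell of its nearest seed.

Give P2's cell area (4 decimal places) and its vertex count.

Area of P2's cell: 199.8669 (4 vertices)

1. box [0,12]×[0,71]: [(0, 0) (12, 0) (12, 71) (0, 71)]
2. ⊥bis P2·P0 via (7.975,40.62): [(0, 41.0607) (12, 40.3976) (12, 71) (0, 71)]  |A|=363.2502
3. ⊥bis P2·P1 via (5.84,54.395): [(0, 56.2409) (12, 52.448) (12, 71) (0, 71)]  |A|=199.8669
4. canonical 4-gon: [(0, 56.2409) (12, 52.448) (12, 71) (0, 71)]
5. shoelace: 199.8669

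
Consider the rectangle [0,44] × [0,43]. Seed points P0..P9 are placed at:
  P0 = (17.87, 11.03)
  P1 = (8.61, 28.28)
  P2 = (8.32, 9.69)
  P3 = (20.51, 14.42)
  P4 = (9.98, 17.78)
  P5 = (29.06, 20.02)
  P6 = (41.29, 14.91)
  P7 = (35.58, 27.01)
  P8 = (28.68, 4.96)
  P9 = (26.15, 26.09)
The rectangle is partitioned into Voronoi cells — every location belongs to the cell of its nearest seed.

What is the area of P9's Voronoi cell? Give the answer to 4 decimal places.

Area of P9's cell: 250.7279

1. box [0,44]×[0,43]: [(0, 0) (44, 0) (44, 43) (0, 43)]
2. ⊥bis P9·P0 via (22.01,18.56): [(0, 30.6611) (44, 6.4699) (44, 43) (0, 43)]  |A|=1075.1181
3. ⊥bis P9·P1 via (17.38,27.185): [(16.6697, 21.4961) (44, 6.4699) (44, 43) (19.3546, 43)]  |A|=764.1754
4. ⊥bis P9·P2 via (17.235,17.89): [(16.6697, 21.4961) (44, 6.4699) (44, 43) (19.3546, 43)]  |A|=764.1754
5. ⊥bis P9·P3 via (23.33,20.255): [(16.9026, 23.3613) (44, 10.2654) (44, 43) (19.3546, 43)]  |A|=685.5132
6. ⊥bis P9·P4 via (18.065,21.935): [(16.9865, 24.0336) (17.4739, 23.0852) (44, 10.2654) (44, 43) (19.3546, 43)]  |A|=685.3096
7. ⊥bis P9·P5 via (27.605,23.055): [(16.9865, 24.0336) (17.4739, 23.0852) (22.5504, 20.6318) (44, 30.9149) (44, 43) (19.3546, 43)]  |A|=463.8478
8. ⊥bis P9·P6 via (33.72,20.5): [(16.9865, 24.0336) (17.4739, 23.0852) (22.5504, 20.6318) (39.9918, 28.9933) (44, 34.4212) (44, 43) (19.3546, 43)]  |A|=456.8208
9. ⊥bis P9·P7 via (30.865,26.55): [(16.9865, 24.0336) (17.4739, 23.0852) (22.5504, 20.6318) (31.0451, 24.7042) (29.2601, 43) (19.3546, 43)]  |A|=250.7279
10. ⊥bis P9·P8 via (27.415,15.525): [(16.9865, 24.0336) (17.4739, 23.0852) (22.5504, 20.6318) (31.0451, 24.7042) (29.2601, 43) (19.3546, 43)]  |A|=250.7279
11. canonical 6-gon: [(16.9865, 24.0336) (17.4739, 23.0852) (22.5504, 20.6318) (31.0451, 24.7042) (29.2601, 43) (19.3546, 43)]
12. shoelace: 250.7279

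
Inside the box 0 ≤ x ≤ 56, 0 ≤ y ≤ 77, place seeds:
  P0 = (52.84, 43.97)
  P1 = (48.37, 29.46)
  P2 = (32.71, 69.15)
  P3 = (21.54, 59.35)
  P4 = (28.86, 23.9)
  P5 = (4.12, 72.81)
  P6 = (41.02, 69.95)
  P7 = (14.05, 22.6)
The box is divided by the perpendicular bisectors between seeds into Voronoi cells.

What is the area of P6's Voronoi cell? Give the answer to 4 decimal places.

1. box [0,56]×[0,77]: [(0, 0) (56, 0) (56, 77) (0, 77)]
2. ⊥bis P6·P0 via (46.93,56.96): [(0, 35.6085) (56, 61.0865) (56, 77) (0, 77)]  |A|=1604.5397
3. ⊥bis P6·P1 via (44.695,49.705): [(0, 41.5917) (21.8813, 45.5637) (56, 61.0865) (56, 77) (0, 77)]  |A|=1539.0795
4. ⊥bis P6·P2 via (36.865,69.55): [(38.4485, 53.1012) (56, 61.0865) (56, 77) (36.1478, 77)]  |A|=376.8742
5. ⊥bis P6·P3 via (31.28,64.65): [(38.4485, 53.1012) (56, 61.0865) (56, 77) (36.1478, 77)]  |A|=376.8742
6. ⊥bis P6·P4 via (34.94,46.925): [(38.4485, 53.1012) (56, 61.0865) (56, 77) (36.1478, 77)]  |A|=376.8742
7. ⊥bis P6·P5 via (22.57,71.38): [(38.4485, 53.1012) (56, 61.0865) (56, 77) (36.1478, 77)]  |A|=376.8742
8. ⊥bis P6·P7 via (27.535,46.275): [(38.4485, 53.1012) (56, 61.0865) (56, 77) (36.1478, 77)]  |A|=376.8742
9. canonical 4-gon: [(38.4485, 53.1012) (56, 61.0865) (56, 77) (36.1478, 77)]
10. shoelace: 376.8742

Area of P6's cell: 376.8742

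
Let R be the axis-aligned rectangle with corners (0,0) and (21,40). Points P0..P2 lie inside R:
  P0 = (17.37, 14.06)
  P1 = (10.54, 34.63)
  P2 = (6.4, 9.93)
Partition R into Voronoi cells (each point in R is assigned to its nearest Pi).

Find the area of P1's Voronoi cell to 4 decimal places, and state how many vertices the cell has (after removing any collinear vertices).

Area of P1's cell: 336.9287 (5 vertices)

1. box [0,21]×[0,40]: [(0, 0) (21, 0) (21, 40) (0, 40)]
2. ⊥bis P1·P0 via (13.955,24.345): [(0, 19.7114) (21, 26.6842) (21, 40) (0, 40)]  |A|=352.8459
3. ⊥bis P1·P2 via (8.47,22.28): [(0, 23.6997) (7.9821, 22.3618) (21, 26.6842) (21, 40) (0, 40)]  |A|=336.9287
4. canonical 5-gon: [(0, 23.6997) (7.9821, 22.3618) (21, 26.6842) (21, 40) (0, 40)]
5. shoelace: 336.9287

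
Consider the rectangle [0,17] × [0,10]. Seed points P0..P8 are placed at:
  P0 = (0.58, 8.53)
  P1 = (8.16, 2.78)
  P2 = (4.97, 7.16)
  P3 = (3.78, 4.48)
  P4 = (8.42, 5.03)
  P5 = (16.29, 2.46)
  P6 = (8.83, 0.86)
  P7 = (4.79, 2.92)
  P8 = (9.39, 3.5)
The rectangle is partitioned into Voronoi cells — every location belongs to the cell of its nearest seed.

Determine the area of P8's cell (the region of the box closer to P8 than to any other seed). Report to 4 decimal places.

1. box [0,17]×[0,10]: [(0, 0) (17, 0) (17, 10) (0, 10)]
2. ⊥bis P8·P0 via (4.985,6.015): [(1.5508, 0) (17, 0) (17, 10) (7.2602, 10)]  |A|=125.9451
3. ⊥bis P8·P1 via (8.775,3.14): [(6.0254, 7.8372) (10.613, 0) (17, 0) (17, 10) (7.2602, 10)]  |A|=90.4335
4. ⊥bis P8·P2 via (7.18,5.33): [(7.3634, 5.5515) (10.613, 0) (17, 0) (17, 10) (11.047, 10)]  |A|=79.1525
5. ⊥bis P8·P3 via (6.585,3.99): [(7.3634, 5.5515) (10.613, 0) (17, 0) (17, 10) (11.047, 10)]  |A|=79.1525
6. ⊥bis P8·P4 via (8.905,4.265): [(8.3299, 3.9004) (10.613, 0) (17, 0) (17, 9.3971)]  |A|=53.1928
7. ⊥bis P8·P5 via (12.84,2.98): [(13.4699, 7.1591) (8.3299, 3.9004) (10.613, 0) (12.3908, 0)]  |A|=20.1077
8. ⊥bis P8·P6 via (9.11,2.18): [(12.6076, 1.4381) (13.4699, 7.1591) (8.3299, 3.9004) (9.3691, 2.125)]  |A|=15.8157
9. ⊥bis P8·P7 via (7.09,3.21): [(12.6076, 1.4381) (13.4699, 7.1591) (8.3299, 3.9004) (9.3691, 2.125)]  |A|=15.8157
10. canonical 4-gon: [(12.6076, 1.4381) (13.4699, 7.1591) (8.3299, 3.9004) (9.3691, 2.125)]
11. shoelace: 15.8157

Area of P8's cell: 15.8157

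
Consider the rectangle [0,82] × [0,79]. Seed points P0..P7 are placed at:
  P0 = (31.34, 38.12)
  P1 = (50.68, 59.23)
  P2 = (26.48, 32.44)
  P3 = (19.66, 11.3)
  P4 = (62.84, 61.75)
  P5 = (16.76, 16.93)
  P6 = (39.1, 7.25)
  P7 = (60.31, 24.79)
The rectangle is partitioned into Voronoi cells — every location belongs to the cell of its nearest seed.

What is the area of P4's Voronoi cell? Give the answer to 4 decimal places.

Area of P4's cell: 920.8257

1. box [0,82]×[0,79]: [(0, 0) (82, 0) (82, 79) (0, 79)]
2. ⊥bis P4·P0 via (47.09,49.935): [(82, 3.3982) (82, 79) (25.2866, 79)]  |A|=2143.8167
3. ⊥bis P4·P1 via (56.76,60.49): [(63.4734, 28.0951) (82, 3.3982) (82, 79) (52.924, 79)]  |A|=1440.3763
4. ⊥bis P4·P2 via (44.66,47.095): [(63.4734, 28.0951) (82, 3.3982) (82, 79) (52.924, 79)]  |A|=1440.3763
5. ⊥bis P4·P3 via (41.25,36.525): [(63.4734, 28.0951) (82, 3.3982) (82, 79) (52.924, 79)]  |A|=1440.3763
6. ⊥bis P4·P5 via (39.8,39.34): [(63.4734, 28.0951) (82, 3.3982) (82, 79) (52.924, 79)]  |A|=1440.3763
7. ⊥bis P4·P6 via (50.97,34.5): [(63.2551, 29.1487) (82, 20.9834) (82, 79) (52.924, 79)]  |A|=1268.4954
8. ⊥bis P4·P7 via (61.575,43.27): [(60.3107, 43.3565) (82, 41.8719) (82, 79) (52.924, 79)]  |A|=920.8257
9. canonical 4-gon: [(60.3107, 43.3565) (82, 41.8719) (82, 79) (52.924, 79)]
10. shoelace: 920.8257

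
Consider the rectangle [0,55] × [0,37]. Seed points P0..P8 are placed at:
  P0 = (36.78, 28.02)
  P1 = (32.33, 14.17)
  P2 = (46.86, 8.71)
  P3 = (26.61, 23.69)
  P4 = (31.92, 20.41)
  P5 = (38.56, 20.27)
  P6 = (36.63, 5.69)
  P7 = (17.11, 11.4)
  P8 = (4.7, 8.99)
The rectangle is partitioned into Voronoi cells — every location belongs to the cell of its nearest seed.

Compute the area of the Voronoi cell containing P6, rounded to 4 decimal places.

Area of P6's cell: 158.3905

1. box [0,55]×[0,37]: [(0, 0) (55, 0) (55, 37) (0, 37)]
2. ⊥bis P6·P0 via (36.705,16.855): [(0, 17.1016) (0, 0) (55, 0) (55, 16.7321)]  |A|=930.4259
3. ⊥bis P6·P1 via (34.48,9.93): [(47.9873, 16.7792) (14.8971, 0) (55, 0) (55, 16.7321)]  |A|=395.1162
4. ⊥bis P6·P2 via (41.745,7.2): [(40.0981, 12.7788) (14.8971, 0) (43.8705, 0)]  |A|=185.1225
5. ⊥bis P6·P3 via (31.62,14.69): [(40.0981, 12.7788) (14.8971, 0) (43.8705, 0)]  |A|=185.1225
6. ⊥bis P6·P4 via (34.275,13.05): [(40.0981, 12.7788) (14.8971, 0) (43.8705, 0)]  |A|=185.1225
7. ⊥bis P6·P5 via (37.595,12.98): [(40.1381, 12.6434) (39.8946, 12.6756) (14.8971, 0) (43.8705, 0)]  |A|=185.1067
8. ⊥bis P6·P7 via (26.87,8.545): [(40.1381, 12.6434) (39.8946, 12.6756) (26.0203, 5.6403) (24.3704, 0) (43.8705, 0)]  |A|=158.3905
9. ⊥bis P6·P8 via (20.665,7.34): [(40.1381, 12.6434) (39.8946, 12.6756) (26.0203, 5.6403) (24.3704, 0) (43.8705, 0)]  |A|=158.3905
10. canonical 5-gon: [(40.1381, 12.6434) (39.8946, 12.6756) (26.0203, 5.6403) (24.3704, 0) (43.8705, 0)]
11. shoelace: 158.3905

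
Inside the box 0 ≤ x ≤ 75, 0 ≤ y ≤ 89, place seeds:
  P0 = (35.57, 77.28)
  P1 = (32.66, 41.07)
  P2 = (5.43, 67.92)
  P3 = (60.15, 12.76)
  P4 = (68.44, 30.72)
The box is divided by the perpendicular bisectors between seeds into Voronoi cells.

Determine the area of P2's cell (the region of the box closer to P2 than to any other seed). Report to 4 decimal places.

Area of P2's cell: 881.0937

1. box [0,75]×[0,89]: [(0, 0) (75, 0) (75, 89) (0, 89)]
2. ⊥bis P2·P0 via (20.5,72.6): [(0, 0) (43.046, 0) (15.407, 89) (0, 89)]  |A|=2601.1564
3. ⊥bis P2·P1 via (19.045,54.495): [(0, 35.1805) (24.4274, 59.9535) (15.407, 89) (0, 89)]  |A|=881.0937
4. ⊥bis P2·P3 via (32.79,40.34): [(0, 35.1805) (24.4274, 59.9535) (15.407, 89) (0, 89)]  |A|=881.0937
5. ⊥bis P2·P4 via (36.935,49.32): [(0, 35.1805) (24.4274, 59.9535) (15.407, 89) (0, 89)]  |A|=881.0937
6. canonical 4-gon: [(0, 35.1805) (24.4274, 59.9535) (15.407, 89) (0, 89)]
7. shoelace: 881.0937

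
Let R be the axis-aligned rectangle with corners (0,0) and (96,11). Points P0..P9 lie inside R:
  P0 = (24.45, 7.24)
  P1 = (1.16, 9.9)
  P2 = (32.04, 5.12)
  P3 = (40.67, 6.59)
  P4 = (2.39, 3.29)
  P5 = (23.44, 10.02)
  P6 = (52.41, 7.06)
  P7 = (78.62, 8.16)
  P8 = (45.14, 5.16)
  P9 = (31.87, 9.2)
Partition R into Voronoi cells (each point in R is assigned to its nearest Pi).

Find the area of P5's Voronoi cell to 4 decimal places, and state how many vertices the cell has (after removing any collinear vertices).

1. box [0,96]×[0,11]: [(0, 0) (96, 0) (96, 11) (0, 11)]
2. ⊥bis P5·P0 via (23.945,8.63): [(0, 0) (0.1911, 0) (30.4684, 11) (0, 11)]  |A|=168.6273
3. ⊥bis P5·P1 via (12.3,9.96): [(12.3299, 4.4101) (30.4684, 11) (12.2944, 11)]  |A|=59.8821
4. ⊥bis P5·P2 via (27.74,7.57): [(12.3299, 4.4101) (29.4922, 10.6454) (29.6943, 11) (12.2944, 11)]  |A|=59.7449
5. ⊥bis P5·P3 via (32.055,8.305): [(12.3299, 4.4101) (29.4922, 10.6454) (29.6943, 11) (12.2944, 11)]  |A|=59.7449
6. ⊥bis P5·P4 via (12.915,6.655): [(12.3076, 8.5549) (13.4971, 4.8342) (29.4922, 10.6454) (29.6943, 11) (12.2944, 11)]  |A|=57.3211
7. ⊥bis P5·P6 via (37.925,8.54): [(12.3076, 8.5549) (13.4971, 4.8342) (29.4922, 10.6454) (29.6943, 11) (12.2944, 11)]  |A|=57.3211
8. ⊥bis P5·P7 via (51.03,9.09): [(12.3076, 8.5549) (13.4971, 4.8342) (29.4922, 10.6454) (29.6943, 11) (12.2944, 11)]  |A|=57.3211
9. ⊥bis P5·P8 via (34.29,7.59): [(12.3076, 8.5549) (13.4971, 4.8342) (29.4922, 10.6454) (29.6943, 11) (12.2944, 11)]  |A|=57.3211
10. ⊥bis P5·P9 via (27.655,9.61): [(12.3076, 8.5549) (13.4971, 4.8342) (27.6921, 9.9914) (27.7902, 11) (12.2944, 11)]  |A|=56.1077
11. canonical 5-gon: [(12.3076, 8.5549) (13.4971, 4.8342) (27.6921, 9.9914) (27.7902, 11) (12.2944, 11)]
12. shoelace: 56.1077

Area of P5's cell: 56.1077 (5 vertices)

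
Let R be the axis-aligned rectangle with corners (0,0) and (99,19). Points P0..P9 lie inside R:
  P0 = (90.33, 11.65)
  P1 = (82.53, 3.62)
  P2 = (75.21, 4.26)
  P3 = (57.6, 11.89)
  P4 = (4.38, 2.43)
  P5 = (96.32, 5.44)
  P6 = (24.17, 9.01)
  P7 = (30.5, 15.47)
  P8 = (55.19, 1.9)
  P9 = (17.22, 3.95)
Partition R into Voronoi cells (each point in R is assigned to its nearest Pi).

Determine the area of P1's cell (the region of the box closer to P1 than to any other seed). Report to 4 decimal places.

1. box [0,99]×[0,19]: [(0, 0) (99, 0) (99, 19) (0, 19)]
2. ⊥bis P1·P0 via (86.43,7.635): [(0, 0) (94.2901, 0) (74.7299, 19) (0, 19)]  |A|=1605.6901
3. ⊥bis P1·P2 via (78.87,3.94): [(78.5255, 0) (94.2901, 0) (79.7596, 14.1144)]  |A|=111.2539
4. ⊥bis P1·P3 via (70.065,7.755): [(78.5255, 0) (94.2901, 0) (79.7596, 14.1144)]  |A|=111.2539
5. ⊥bis P1·P4 via (43.455,3.025): [(78.5255, 0) (94.2901, 0) (79.7596, 14.1144)]  |A|=111.2539
6. ⊥bis P1·P5 via (89.425,4.53): [(78.5255, 0) (90.0229, 0) (89.3954, 4.7546) (79.7596, 14.1144)]  |A|=101.1094
7. ⊥bis P1·P6 via (53.35,6.315): [(78.5255, 0) (90.0229, 0) (89.3954, 4.7546) (79.7596, 14.1144)]  |A|=101.1094
8. ⊥bis P1·P7 via (56.515,9.545): [(78.5255, 0) (90.0229, 0) (89.3954, 4.7546) (79.7596, 14.1144)]  |A|=101.1094
9. ⊥bis P1·P8 via (68.86,2.76): [(78.5255, 0) (90.0229, 0) (89.3954, 4.7546) (79.7596, 14.1144)]  |A|=101.1094
10. ⊥bis P1·P9 via (49.875,3.785): [(78.5255, 0) (90.0229, 0) (89.3954, 4.7546) (79.7596, 14.1144)]  |A|=101.1094
11. canonical 4-gon: [(78.5255, 0) (90.0229, 0) (89.3954, 4.7546) (79.7596, 14.1144)]
12. shoelace: 101.1094

Area of P1's cell: 101.1094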